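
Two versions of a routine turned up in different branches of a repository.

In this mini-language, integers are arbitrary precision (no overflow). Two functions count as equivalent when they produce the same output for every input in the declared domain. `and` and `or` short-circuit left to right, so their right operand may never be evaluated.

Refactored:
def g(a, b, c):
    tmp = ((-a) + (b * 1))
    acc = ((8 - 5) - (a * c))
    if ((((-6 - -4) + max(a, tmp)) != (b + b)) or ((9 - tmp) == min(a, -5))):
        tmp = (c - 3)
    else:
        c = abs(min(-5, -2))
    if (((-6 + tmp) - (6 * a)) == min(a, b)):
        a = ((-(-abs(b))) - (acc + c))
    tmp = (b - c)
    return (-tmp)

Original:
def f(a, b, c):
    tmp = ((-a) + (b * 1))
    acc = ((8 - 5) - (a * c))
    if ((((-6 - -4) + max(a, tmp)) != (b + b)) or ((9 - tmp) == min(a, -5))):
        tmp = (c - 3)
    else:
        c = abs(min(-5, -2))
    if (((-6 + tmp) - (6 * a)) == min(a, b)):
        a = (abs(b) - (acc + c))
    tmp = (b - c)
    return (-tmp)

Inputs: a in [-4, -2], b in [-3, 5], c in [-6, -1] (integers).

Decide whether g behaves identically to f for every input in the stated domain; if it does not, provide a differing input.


Changes here: same computation, different form; the full 162-point sweep finds no disagreement.
verdict: equivalent


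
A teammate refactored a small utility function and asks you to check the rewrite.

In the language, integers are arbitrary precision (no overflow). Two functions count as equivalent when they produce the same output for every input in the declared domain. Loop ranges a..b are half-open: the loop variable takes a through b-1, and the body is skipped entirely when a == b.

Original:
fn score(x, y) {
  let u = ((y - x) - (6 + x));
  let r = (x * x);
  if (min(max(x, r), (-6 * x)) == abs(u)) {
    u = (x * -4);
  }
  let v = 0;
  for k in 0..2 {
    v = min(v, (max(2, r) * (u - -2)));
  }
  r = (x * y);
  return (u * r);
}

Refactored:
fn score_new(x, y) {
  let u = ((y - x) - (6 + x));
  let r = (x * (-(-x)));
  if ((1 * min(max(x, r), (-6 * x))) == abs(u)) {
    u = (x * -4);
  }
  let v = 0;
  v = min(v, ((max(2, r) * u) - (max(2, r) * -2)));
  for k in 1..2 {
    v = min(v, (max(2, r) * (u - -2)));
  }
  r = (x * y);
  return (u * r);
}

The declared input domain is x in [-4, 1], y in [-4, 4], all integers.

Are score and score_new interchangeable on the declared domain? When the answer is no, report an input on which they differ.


The two versions differ — the changes include min/max/abs usage differs, and statement counts differ, and constant usage differs, and loop structure differs, and arithmetic usage differs.
Spot check at x=-3, y=-4 — score: u=-4, then r=9, then (min(max(x, r), (-6 * x)) == abs(u)) is false, then v=0, then (k=0), then v=-18, then (k=1), then v=-18, then r=12, then returns -48. score_new: u=-4, then r=9, then ((1 * min(max(x, r), (-6 * x))) == abs(u)) is false, then v=0, then v=-18, then (k=1), then v=-18, then r=12, then returns -48. Both give -48.
Across all 54 domain points the two functions coincide.
verdict: equivalent


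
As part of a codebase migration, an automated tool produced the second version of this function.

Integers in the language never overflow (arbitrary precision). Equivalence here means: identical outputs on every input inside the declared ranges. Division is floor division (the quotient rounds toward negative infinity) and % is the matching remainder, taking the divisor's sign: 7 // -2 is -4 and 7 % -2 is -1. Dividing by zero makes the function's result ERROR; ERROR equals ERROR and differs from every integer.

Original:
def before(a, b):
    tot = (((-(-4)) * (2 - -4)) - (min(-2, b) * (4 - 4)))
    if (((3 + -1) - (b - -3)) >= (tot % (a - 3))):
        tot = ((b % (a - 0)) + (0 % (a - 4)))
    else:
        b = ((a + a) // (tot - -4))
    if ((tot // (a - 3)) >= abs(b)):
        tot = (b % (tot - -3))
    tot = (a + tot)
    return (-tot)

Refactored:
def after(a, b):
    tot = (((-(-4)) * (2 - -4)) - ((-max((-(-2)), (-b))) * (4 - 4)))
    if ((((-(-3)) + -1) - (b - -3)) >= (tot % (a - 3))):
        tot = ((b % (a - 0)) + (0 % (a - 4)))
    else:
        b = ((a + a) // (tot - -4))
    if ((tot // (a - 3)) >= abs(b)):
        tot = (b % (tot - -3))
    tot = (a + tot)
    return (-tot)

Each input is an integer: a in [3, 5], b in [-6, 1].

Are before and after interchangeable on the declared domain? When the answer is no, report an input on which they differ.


Behavior is preserved: although min/max/abs usage differs, the outputs never diverge.
Spot check at a=5, b=-1 — before: tot := 24 | (((3 + -1) - (b - -3)) >= (tot % (a - 3))): true | tot := 4 | ((tot // (a - 3)) >= abs(b)): true | tot := 6 | tot := 11 | result -11. after: tot := 24 | ((((-(-3)) + -1) - (b - -3)) >= (tot % (a - 3))): true | tot := 4 | ((tot // (a - 3)) >= abs(b)): true | tot := 6 | tot := 11 | result -11. Both give -11.
Checked all 24 inputs in the declared domain: the outputs agree on every one.
verdict: equivalent


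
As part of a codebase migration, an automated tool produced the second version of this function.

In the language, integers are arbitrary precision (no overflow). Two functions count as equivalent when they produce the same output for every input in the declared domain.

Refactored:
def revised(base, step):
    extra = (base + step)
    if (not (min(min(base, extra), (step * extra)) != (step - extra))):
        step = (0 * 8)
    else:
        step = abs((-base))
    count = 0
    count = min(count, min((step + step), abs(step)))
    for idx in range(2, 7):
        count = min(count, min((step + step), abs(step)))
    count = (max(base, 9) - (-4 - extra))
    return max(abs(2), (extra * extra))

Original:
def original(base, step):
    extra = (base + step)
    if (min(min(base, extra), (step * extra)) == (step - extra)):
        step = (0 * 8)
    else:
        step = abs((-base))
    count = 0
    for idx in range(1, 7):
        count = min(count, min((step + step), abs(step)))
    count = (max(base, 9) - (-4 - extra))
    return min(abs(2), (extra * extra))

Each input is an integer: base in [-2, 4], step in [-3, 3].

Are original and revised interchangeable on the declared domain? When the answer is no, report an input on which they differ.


Take base=-2, step=-3.
original: extra becomes -5; next (min(min(base, extra), (step * extra)) == (step - extra)) evaluates to false; next step becomes 2; next count becomes 0; next at idx=1:; next count becomes 0; next at idx=2:; next count becomes 0; next at idx=3:; next count becomes 0; next at idx=4:; next count becomes 0; next at idx=5:; next count becomes 0; next at idx=6:; next count becomes 0; next count becomes 8; next final value 2
revised: extra becomes -5; next (not (min(min(base, extra), (step * extra)) != (step - extra))) evaluates to false; next step becomes 2; next count becomes 0; next count becomes 0; next at idx=2:; next count becomes 0; next at idx=3:; next count becomes 0; next at idx=4:; next count becomes 0; next at idx=5:; next count becomes 0; next at idx=6:; next count becomes 0; next count becomes 8; next final value 25
2 vs 25 — the two versions disagree here.
verdict: not equivalent; witness: base=-2, step=-3


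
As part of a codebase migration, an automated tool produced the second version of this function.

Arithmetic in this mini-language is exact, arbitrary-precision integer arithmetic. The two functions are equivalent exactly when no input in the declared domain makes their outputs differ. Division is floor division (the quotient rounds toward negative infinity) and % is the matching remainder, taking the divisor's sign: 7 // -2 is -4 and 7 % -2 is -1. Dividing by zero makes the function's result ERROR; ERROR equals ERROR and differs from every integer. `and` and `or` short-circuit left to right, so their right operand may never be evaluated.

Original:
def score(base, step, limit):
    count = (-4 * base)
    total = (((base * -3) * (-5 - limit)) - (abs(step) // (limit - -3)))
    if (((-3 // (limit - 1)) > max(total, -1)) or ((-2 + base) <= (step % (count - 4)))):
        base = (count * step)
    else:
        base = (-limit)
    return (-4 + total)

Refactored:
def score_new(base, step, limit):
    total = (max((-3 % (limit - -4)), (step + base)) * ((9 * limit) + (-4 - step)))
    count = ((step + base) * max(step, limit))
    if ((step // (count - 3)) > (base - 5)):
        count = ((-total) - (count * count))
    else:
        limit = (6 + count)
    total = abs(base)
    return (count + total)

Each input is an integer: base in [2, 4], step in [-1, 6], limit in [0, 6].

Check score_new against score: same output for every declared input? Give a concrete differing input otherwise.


There is a counterexample at base=2, step=-1, limit=0: 26 on one side, 5 on the other.
score: count := -8 | total := 30 | (((-3 // (limit - 1)) > max(total, -1)) or ((-2 + base) <= (step % (count - 4)))): false | base := 0 | result 26
score_new: total := -3 | count := 0 | ((step // (count - 3)) > (base - 5)): true | count := 3 | total := 2 | result 5
verdict: not equivalent; witness: base=2, step=-1, limit=0


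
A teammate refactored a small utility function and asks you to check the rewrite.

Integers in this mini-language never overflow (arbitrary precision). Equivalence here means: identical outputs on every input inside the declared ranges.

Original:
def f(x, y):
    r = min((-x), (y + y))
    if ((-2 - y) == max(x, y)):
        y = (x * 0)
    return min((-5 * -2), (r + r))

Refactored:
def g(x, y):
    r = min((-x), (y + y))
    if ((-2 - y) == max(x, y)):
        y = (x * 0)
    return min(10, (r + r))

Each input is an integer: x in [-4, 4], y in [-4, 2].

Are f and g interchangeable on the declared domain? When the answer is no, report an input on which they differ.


Comparing the listings, the differences include: arithmetic usage differs, plus constant usage differs.
Spot check at x=2, y=-3 — f: r = -6; ((-2 - y) == max(x, y)) -> false; return -12. g: r = -6; ((-2 - y) == max(x, y)) -> false; return -12. Both give -12.
Across all 63 domain points the two functions coincide.
verdict: equivalent


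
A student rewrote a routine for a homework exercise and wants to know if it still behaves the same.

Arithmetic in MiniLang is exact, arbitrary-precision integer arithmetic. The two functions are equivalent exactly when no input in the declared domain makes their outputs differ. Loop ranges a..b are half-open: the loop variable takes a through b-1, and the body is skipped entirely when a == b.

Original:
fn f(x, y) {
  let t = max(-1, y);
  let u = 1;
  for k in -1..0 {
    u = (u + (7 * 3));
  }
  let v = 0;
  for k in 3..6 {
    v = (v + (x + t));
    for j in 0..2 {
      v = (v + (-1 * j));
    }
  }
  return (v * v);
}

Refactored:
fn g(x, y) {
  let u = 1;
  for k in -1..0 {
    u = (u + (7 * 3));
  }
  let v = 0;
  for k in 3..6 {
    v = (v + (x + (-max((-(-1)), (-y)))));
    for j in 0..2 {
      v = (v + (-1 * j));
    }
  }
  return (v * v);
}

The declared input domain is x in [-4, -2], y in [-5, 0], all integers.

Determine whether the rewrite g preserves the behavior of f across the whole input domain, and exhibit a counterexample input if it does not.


At x=-4, y=-5: f gives 324, g gives 900.
verdict: not equivalent; witness: x=-4, y=-5


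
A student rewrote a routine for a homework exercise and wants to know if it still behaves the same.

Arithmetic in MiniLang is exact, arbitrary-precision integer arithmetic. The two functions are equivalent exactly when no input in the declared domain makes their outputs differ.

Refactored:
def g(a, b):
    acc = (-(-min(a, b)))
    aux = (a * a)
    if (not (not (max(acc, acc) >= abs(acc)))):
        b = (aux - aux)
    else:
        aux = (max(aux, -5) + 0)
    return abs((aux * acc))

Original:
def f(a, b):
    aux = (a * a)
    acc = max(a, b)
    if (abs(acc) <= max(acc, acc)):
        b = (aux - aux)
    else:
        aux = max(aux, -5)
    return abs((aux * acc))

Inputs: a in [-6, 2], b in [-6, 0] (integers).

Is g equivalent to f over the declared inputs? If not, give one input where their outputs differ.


The rewrite breaks on a=-6, b=-5, where the results are 180 and 216.
f: aux := 36 | acc := -5 | (abs(acc) <= max(acc, acc)): false | aux := 36 | result 180
g: acc := -6 | aux := 36 | (not (not (max(acc, acc) >= abs(acc)))): false | aux := 36 | result 216
verdict: not equivalent; witness: a=-6, b=-5


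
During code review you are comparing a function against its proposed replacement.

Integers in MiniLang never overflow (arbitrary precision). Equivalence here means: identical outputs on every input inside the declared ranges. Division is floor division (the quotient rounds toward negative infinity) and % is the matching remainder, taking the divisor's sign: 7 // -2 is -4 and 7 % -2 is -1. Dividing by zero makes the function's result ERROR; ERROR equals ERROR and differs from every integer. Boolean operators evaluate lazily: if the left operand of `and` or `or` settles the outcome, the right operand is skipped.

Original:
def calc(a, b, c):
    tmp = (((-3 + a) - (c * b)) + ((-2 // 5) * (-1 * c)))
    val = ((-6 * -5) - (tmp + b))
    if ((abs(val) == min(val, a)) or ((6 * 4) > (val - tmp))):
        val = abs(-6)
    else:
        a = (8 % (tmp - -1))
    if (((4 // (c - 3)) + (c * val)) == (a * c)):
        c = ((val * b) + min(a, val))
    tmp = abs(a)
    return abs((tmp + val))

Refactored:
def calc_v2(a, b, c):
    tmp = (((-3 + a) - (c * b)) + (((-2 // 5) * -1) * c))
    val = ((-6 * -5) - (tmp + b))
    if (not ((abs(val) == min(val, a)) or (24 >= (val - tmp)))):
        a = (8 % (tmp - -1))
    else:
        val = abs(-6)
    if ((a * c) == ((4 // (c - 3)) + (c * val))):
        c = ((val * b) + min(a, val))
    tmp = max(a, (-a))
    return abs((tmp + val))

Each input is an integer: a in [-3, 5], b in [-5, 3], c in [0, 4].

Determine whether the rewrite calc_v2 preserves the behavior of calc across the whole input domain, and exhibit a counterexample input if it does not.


Try a=-2, b=-4, c=2.
calc: tmp := 5 | val := 29 | ((abs(val) == min(val, a)) or ((6 * 4) > (val - tmp))): false | a := 2 | (((4 // (c - 3)) + (c * val)) == (a * c)): false | tmp := 2 | result 31
calc_v2: tmp := 5 | val := 29 | (not ((abs(val) == min(val, a)) or (24 >= (val - tmp)))): false | val := 6 | ((a * c) == ((4 // (c - 3)) + (c * val))): false | tmp := 2 | result 8
31 against 8: the behavior changed.
verdict: not equivalent; witness: a=-2, b=-4, c=2


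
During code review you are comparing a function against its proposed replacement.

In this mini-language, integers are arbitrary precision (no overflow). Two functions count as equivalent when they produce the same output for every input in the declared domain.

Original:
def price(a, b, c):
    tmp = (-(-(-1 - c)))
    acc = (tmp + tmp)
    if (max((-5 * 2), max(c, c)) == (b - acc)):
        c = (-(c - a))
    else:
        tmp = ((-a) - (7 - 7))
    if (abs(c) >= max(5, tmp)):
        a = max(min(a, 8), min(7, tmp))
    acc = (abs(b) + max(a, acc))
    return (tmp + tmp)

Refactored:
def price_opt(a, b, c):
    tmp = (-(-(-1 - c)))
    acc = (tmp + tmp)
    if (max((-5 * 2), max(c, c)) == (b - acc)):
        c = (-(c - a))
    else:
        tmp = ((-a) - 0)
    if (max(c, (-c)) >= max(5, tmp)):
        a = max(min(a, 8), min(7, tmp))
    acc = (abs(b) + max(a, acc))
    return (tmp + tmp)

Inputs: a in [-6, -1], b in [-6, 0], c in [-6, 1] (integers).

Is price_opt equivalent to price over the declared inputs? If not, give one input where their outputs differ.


Equivalent — the differences include min/max/abs usage differs, constant usage differs, arithmetic usage differs, yet no declared input distinguishes the two.
As a probe, take a=-3, b=-1, c=-4: price runs tmp=3, then acc=6, then (max((-5 * 2), max(c, c)) == (b - acc)) is false, then tmp=3, then (abs(c) >= max(5, tmp)) is false, then acc=7, then returns 6; price_opt runs tmp=3, then acc=6, then (max((-5 * 2), max(c, c)) == (b - acc)) is false, then tmp=3, then (max(c, (-c)) >= max(5, tmp)) is false, then acc=7, then returns 6; both end at 6.
Across all 336 domain points the two functions coincide.
verdict: equivalent


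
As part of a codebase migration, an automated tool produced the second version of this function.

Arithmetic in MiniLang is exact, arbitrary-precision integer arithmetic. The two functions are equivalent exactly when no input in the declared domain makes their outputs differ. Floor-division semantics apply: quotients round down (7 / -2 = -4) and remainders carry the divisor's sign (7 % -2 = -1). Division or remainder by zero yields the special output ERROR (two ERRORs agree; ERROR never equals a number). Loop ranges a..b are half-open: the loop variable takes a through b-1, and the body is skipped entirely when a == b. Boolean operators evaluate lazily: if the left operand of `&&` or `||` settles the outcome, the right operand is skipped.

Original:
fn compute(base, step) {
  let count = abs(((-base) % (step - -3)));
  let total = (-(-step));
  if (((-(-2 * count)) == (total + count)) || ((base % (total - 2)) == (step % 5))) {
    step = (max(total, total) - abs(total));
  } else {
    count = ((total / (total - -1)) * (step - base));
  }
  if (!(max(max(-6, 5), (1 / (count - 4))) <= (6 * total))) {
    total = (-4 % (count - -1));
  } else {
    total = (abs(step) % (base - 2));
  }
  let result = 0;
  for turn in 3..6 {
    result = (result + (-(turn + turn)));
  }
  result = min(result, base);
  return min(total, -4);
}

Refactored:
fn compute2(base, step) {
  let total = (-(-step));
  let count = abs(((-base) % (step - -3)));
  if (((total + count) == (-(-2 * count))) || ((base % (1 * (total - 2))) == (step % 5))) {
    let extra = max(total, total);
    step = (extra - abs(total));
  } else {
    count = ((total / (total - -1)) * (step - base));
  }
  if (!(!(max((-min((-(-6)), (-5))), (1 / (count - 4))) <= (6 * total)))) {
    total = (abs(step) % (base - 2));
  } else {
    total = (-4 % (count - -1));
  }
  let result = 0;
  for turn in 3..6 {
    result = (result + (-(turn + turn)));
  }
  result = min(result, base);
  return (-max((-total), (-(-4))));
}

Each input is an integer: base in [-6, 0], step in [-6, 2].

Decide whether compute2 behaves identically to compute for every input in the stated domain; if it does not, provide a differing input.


Side by side, the visible changes include: statement counts differ, boolean connective usage differs, local variable names differ, arithmetic usage differs, constant usage differs.
As a probe, take base=-6, step=1: compute runs count = 2; total = 1; (((-(-2 * count)) == (total + count)) || ((base % (total - 2)) == (step % 5))) -> false; count = 0; (!(max(max(-6, 5), (1 / (count - 4))) <= (6 * total))) -> false; total = -7; result = 0; [turn=3]; result = -6; [turn=4]; result = -14; [turn=5]; result = -24; result = -24; return -7; compute2 runs total = 1; count = 2; (((total + count) == (-(-2 * count))) || ((base % (1 * (total - 2))) == (step % 5))) -> false; count = 0; (!(!(max((-min((-(-6)), (-5))), (1 / (count - 4))) <= (6 * total)))) -> true; total = -7; result = 0; [turn=3]; result = -6; [turn=4]; result = -14; [turn=5]; result = -24; result = -24; return -7; both end at -7.
Checked all 63 inputs in the declared domain: the outputs agree on every one.
verdict: equivalent


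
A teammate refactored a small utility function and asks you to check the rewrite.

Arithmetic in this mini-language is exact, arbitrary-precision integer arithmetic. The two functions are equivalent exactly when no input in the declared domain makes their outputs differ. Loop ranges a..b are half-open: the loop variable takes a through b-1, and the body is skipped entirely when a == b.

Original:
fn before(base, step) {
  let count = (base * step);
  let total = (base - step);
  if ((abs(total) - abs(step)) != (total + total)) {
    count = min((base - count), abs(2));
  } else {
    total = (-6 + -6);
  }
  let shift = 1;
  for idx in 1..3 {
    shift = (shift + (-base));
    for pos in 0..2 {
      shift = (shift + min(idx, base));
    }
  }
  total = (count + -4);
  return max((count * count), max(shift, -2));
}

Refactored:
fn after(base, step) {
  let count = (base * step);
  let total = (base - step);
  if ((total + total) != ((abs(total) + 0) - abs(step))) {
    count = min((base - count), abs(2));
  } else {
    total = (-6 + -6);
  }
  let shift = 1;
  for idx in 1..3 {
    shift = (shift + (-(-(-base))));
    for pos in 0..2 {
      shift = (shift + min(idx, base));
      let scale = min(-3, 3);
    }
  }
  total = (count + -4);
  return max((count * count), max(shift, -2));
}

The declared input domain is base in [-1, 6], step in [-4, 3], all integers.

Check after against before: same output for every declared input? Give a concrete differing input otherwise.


The two are interchangeable: arithmetic usage differs, and constant usage differs, and local variable names differ, and min/max/abs usage differs, and statement counts differ, and every declared input agrees.
As a probe, take base=6, step=-4: before runs count becomes -24; next total becomes 10; next ((abs(total) - abs(step)) != (total + total)) evaluates to true; next count becomes 2; next shift becomes 1; next at idx=1:; next shift becomes -5; next at pos=0:; next shift becomes -4; next at pos=1:; next shift becomes -3; next at idx=2:; next shift becomes -9; next at pos=0:; next shift becomes -7; next at pos=1:; next shift becomes -5; next total becomes -2; next final value 4; after runs count becomes -24; next total becomes 10; next ((total + total) != ((abs(total) + 0) - abs(step))) evaluates to true; next count becomes 2; next shift becomes 1; next at idx=1:; next shift becomes -5; next at pos=0:; next shift becomes -4; next scale becomes -3; next at pos=1:; next shift becomes -3; next scale becomes -3; next at idx=2:; next shift becomes -9; next at pos=0:; next shift becomes -7; next scale becomes -3; next at pos=1:; next shift becomes -5; next scale becomes -3; next total becomes -2; next final value 4; both end at 4.
An exhaustive pass over the 64 declared inputs shows identical outputs.
verdict: equivalent


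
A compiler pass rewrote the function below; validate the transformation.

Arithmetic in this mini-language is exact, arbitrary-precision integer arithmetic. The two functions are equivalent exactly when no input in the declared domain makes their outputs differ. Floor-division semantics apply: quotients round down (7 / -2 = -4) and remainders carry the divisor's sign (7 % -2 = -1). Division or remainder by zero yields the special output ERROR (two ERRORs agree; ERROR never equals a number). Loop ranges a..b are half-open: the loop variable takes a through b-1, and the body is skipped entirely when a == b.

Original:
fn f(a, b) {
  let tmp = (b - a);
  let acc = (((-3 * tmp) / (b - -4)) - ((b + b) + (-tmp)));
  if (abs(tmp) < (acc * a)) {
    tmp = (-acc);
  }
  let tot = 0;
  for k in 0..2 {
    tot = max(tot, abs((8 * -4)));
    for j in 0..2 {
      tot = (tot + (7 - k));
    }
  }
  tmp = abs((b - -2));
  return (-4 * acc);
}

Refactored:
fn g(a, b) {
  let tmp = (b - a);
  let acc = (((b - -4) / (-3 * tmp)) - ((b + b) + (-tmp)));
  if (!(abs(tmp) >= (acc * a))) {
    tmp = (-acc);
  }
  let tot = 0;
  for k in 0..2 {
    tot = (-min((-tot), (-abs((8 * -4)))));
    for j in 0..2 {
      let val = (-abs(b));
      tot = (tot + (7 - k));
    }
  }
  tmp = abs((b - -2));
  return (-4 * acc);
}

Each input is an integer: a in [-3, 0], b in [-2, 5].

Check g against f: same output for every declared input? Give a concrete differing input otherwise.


These are not equivalent — on a=-3, b=-2 the outputs split (-12 vs -16).
f: tmp=1, then acc=3, then (abs(tmp) < (acc * a)) is false, then tot=0, then (k=0), then tot=32, then (j=0), then tot=39, then (j=1), then tot=46, then (k=1), then tot=46, then (j=0), then tot=52, then (j=1), then tot=58, then tmp=0, then returns -12
g: tmp=1, then acc=4, then (!(abs(tmp) >= (acc * a))) is false, then tot=0, then (k=0), then tot=32, then (j=0), then val=-2, then tot=39, then (j=1), then val=-2, then tot=46, then (k=1), then tot=46, then (j=0), then val=-2, then tot=52, then (j=1), then val=-2, then tot=58, then tmp=0, then returns -16
verdict: not equivalent; witness: a=-3, b=-2


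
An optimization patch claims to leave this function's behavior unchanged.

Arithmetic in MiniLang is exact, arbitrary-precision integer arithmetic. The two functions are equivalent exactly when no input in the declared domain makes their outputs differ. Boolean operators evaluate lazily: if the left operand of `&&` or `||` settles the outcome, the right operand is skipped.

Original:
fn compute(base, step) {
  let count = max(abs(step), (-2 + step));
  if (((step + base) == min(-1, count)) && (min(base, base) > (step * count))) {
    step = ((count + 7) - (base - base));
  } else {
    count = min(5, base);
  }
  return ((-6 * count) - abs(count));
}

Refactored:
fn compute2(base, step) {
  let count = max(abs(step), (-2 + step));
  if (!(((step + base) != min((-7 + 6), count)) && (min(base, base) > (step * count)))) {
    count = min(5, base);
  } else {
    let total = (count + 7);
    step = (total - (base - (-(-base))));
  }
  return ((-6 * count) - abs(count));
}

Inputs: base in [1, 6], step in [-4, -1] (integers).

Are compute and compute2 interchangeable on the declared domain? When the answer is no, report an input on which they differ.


The rewrite breaks on base=1, step=-4, where the results are -7 and -28.
compute: count := 4 | (((step + base) == min(-1, count)) && (min(base, base) > (step * count))): false | count := 1 | result -7
compute2: count := 4 | (!(((step + base) != min((-7 + 6), count)) && (min(base, base) > (step * count)))): false | total := 11 | step := 11 | result -28
verdict: not equivalent; witness: base=1, step=-4


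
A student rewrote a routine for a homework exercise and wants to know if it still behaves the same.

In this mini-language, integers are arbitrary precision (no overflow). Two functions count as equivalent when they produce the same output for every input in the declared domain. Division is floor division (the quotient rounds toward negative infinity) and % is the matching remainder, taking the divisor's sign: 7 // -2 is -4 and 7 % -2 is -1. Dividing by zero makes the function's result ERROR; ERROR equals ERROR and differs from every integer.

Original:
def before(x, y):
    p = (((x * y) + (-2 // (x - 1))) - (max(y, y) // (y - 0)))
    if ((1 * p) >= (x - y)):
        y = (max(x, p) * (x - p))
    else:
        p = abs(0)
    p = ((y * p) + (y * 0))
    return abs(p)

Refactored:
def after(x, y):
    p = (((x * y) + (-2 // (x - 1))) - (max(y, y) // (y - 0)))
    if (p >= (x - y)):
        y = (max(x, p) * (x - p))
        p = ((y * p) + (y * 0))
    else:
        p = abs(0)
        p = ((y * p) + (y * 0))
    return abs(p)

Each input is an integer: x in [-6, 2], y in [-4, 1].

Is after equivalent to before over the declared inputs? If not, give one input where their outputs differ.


Reading the diff, among the changes: constant usage differs, and arithmetic usage differs, and statement counts differ.
Spot check at x=-3, y=-3 — before: p=8, then ((1 * p) >= (x - y)) is true, then y=-88, then p=-704, then returns 704. after: p=8, then (p >= (x - y)) is true, then y=-88, then p=-704, then returns 704. Both give 704.
Sweeping the whole domain (54 inputs) finds no disagreement.
verdict: equivalent


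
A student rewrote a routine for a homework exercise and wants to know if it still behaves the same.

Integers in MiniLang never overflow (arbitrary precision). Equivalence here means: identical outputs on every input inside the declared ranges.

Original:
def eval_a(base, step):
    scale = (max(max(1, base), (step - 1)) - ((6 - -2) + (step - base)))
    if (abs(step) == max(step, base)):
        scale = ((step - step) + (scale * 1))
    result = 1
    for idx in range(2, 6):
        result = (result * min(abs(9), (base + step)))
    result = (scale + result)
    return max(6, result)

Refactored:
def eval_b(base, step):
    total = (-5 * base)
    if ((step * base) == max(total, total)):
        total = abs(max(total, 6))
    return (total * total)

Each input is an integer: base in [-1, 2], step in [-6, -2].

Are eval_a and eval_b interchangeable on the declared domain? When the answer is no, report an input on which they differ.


Evaluate both at base=-1, step=-6.
eval_a: scale becomes -2; next (abs(step) == max(step, base)) evaluates to false; next result becomes 1; next at idx=2:; next result becomes -7; next at idx=3:; next result becomes 49; next at idx=4:; next result becomes -343; next at idx=5:; next result becomes 2401; next result becomes 2399; next final value 2399
eval_b: total becomes 5; next ((step * base) == max(total, total)) evaluates to false; next final value 25
2399 and 25 differ, so these are not the same function on this domain.
verdict: not equivalent; witness: base=-1, step=-6


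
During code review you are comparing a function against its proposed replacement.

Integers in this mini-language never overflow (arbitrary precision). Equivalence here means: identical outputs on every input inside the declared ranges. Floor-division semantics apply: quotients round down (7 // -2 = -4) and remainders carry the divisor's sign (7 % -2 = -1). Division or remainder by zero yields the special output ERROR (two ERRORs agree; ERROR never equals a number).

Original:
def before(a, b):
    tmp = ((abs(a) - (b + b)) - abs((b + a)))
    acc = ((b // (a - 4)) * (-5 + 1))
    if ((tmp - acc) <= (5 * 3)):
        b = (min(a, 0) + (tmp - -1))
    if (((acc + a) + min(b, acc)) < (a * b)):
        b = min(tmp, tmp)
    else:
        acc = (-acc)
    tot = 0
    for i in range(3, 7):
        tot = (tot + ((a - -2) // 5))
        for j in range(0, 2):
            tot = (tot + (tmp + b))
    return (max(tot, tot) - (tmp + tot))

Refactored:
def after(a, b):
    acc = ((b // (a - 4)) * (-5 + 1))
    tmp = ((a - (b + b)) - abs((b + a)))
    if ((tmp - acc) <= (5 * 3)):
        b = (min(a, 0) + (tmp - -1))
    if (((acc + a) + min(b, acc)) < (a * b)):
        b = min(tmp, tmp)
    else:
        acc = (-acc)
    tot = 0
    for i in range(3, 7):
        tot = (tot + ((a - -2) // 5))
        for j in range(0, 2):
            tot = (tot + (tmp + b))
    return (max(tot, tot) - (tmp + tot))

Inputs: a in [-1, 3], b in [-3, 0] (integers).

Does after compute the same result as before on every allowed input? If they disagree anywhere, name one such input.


These are not equivalent — on a=-1, b=-3 the outputs split (-3 vs -1).
before: tmp := 3 | acc := 0 | ((tmp - acc) <= (5 * 3)): true | b := 3 | (((acc + a) + min(b, acc)) < (a * b)): false | acc := 0 | tot := 0 | iter i=3: | tot := 0 | iter j=0: | tot := 6 | iter j=1: | tot := 12 | iter i=4: | tot := 12 | iter j=0: | tot := 18 | iter j=1: | tot := 24 | iter i=5: | tot := 24 | iter j=0: | tot := 30 | iter j=1: | tot := 36 | iter i=6: | tot := 36 | iter j=0: | tot := 42 | iter j=1: | tot := 48 | result -3
after: acc := 0 | tmp := 1 | ((tmp - acc) <= (5 * 3)): true | b := 1 | (((acc + a) + min(b, acc)) < (a * b)): false | acc := 0 | tot := 0 | iter i=3: | tot := 0 | iter j=0: | tot := 2 | iter j=1: | tot := 4 | iter i=4: | tot := 4 | iter j=0: | tot := 6 | iter j=1: | tot := 8 | iter i=5: | tot := 8 | iter j=0: | tot := 10 | iter j=1: | tot := 12 | iter i=6: | tot := 12 | iter j=0: | tot := 14 | iter j=1: | tot := 16 | result -1
verdict: not equivalent; witness: a=-1, b=-3


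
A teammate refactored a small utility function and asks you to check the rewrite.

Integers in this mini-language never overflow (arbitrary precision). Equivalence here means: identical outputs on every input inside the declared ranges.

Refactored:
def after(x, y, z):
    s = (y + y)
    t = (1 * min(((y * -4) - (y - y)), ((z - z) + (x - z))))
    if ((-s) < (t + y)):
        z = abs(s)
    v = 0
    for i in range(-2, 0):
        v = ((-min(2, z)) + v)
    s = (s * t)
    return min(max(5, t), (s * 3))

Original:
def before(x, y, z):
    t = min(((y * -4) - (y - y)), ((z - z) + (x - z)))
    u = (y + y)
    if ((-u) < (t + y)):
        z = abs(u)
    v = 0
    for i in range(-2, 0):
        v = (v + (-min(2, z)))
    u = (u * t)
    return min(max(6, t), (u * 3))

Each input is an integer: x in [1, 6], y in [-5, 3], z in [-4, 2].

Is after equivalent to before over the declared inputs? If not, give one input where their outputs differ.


At x=1, y=-5, z=2: before gives 6, after gives 5.
verdict: not equivalent; witness: x=1, y=-5, z=2


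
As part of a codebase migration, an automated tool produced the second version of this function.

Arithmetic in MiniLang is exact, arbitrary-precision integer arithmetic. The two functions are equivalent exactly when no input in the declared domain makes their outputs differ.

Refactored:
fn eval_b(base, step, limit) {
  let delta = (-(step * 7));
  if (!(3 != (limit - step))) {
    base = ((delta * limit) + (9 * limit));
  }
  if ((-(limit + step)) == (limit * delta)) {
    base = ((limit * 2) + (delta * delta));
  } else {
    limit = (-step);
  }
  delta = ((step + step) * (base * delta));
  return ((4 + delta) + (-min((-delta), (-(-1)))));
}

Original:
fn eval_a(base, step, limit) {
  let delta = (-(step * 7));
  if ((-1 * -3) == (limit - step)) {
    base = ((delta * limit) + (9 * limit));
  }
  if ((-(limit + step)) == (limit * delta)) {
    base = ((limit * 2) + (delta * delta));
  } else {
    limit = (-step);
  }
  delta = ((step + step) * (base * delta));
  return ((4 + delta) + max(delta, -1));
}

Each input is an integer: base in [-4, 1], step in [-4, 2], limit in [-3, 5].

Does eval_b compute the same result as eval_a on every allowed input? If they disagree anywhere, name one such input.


This is a faithful refactor — comparison usage differs, constant usage differs, boolean connective usage differs, min/max/abs usage differs, arithmetic usage differs, but the computed results match everywhere.
Spot check at base=1, step=-1, limit=0 — eval_a: delta becomes 7; next ((-1 * -3) == (limit - step)) evaluates to false; next ((-(limit + step)) == (limit * delta)) evaluates to false; next limit becomes 1; next delta becomes -14; next final value -11. eval_b: delta becomes 7; next (!(3 != (limit - step))) evaluates to false; next ((-(limit + step)) == (limit * delta)) evaluates to false; next limit becomes 1; next delta becomes -14; next final value -11. Both give -11.
Every one of the 378 inputs gives matching results.
verdict: equivalent


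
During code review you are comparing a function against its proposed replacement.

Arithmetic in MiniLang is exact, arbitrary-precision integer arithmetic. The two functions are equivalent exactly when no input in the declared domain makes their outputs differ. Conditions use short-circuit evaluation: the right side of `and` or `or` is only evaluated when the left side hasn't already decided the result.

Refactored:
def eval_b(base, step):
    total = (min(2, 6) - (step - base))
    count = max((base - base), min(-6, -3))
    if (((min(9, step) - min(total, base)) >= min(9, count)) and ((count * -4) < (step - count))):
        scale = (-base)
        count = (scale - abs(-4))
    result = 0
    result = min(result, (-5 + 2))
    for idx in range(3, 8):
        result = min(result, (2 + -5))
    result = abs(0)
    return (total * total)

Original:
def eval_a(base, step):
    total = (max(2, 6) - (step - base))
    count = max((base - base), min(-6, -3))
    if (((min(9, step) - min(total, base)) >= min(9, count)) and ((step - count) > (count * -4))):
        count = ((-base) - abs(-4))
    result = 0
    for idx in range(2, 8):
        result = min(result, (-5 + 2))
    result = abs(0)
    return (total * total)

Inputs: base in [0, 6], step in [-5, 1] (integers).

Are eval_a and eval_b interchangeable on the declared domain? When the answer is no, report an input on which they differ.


Consider the input base=0, step=-5.
eval_a: total := 11 | count := 0 | (((min(9, step) - min(total, base)) >= min(9, count)) and ((step - count) > (count * -4))): false | result := 0 | iter idx=2: | result := -3 | iter idx=3: | result := -3 | iter idx=4: | result := -3 | iter idx=5: | result := -3 | iter idx=6: | result := -3 | iter idx=7: | result := -3 | result := 0 | result 121
eval_b: total := 7 | count := 0 | (((min(9, step) - min(total, base)) >= min(9, count)) and ((count * -4) < (step - count))): false | result := 0 | result := -3 | iter idx=3: | result := -3 | iter idx=4: | result := -3 | iter idx=5: | result := -3 | iter idx=6: | result := -3 | iter idx=7: | result := -3 | result := 0 | result 49
121 != 49, so the rewrite changes behavior.
verdict: not equivalent; witness: base=0, step=-5


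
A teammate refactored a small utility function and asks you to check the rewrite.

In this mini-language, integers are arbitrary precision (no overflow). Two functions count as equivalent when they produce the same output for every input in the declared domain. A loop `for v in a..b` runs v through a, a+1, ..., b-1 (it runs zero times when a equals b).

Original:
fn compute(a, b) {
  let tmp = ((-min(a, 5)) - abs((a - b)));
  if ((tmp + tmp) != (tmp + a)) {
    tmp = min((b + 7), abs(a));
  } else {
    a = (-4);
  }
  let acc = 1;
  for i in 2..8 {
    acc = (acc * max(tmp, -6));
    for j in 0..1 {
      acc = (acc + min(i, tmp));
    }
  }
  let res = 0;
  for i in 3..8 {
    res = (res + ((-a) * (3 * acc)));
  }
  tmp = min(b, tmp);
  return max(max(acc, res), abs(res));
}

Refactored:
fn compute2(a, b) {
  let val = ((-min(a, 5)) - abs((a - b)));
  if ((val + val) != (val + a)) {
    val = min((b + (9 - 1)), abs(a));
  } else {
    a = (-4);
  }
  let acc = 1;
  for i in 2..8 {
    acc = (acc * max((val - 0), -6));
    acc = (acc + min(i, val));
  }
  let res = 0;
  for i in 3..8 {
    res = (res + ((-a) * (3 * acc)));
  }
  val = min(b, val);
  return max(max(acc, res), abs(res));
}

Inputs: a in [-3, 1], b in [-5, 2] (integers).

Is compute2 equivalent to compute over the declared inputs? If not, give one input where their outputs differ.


Take a=-3, b=-5.
compute: tmp = 1; ((tmp + tmp) != (tmp + a)) -> true; tmp = 2; acc = 1; [i=2]; acc = 2; [j=0]; acc = 4; [i=3]; acc = 8; [j=0]; acc = 10; [i=4]; acc = 20; [j=0]; acc = 22; [i=5]; acc = 44; [j=0]; acc = 46; [i=6]; acc = 92; [j=0]; acc = 94; [i=7]; acc = 188; [j=0]; acc = 190; res = 0; [i=3]; res = 1710; [i=4]; res = 3420; [i=5]; res = 5130; [i=6]; res = 6840; [i=7]; res = 8550; tmp = -5; return 8550
compute2: val = 1; ((val + val) != (val + a)) -> true; val = 3; acc = 1; [i=2]; acc = 3; acc = 5; [i=3]; acc = 15; acc = 18; [i=4]; acc = 54; acc = 57; [i=5]; acc = 171; acc = 174; [i=6]; acc = 522; acc = 525; [i=7]; acc = 1575; acc = 1578; res = 0; [i=3]; res = 14202; [i=4]; res = 28404; [i=5]; res = 42606; [i=6]; res = 56808; [i=7]; res = 71010; val = -5; return 71010
8550 against 71010: the behavior changed.
verdict: not equivalent; witness: a=-3, b=-5


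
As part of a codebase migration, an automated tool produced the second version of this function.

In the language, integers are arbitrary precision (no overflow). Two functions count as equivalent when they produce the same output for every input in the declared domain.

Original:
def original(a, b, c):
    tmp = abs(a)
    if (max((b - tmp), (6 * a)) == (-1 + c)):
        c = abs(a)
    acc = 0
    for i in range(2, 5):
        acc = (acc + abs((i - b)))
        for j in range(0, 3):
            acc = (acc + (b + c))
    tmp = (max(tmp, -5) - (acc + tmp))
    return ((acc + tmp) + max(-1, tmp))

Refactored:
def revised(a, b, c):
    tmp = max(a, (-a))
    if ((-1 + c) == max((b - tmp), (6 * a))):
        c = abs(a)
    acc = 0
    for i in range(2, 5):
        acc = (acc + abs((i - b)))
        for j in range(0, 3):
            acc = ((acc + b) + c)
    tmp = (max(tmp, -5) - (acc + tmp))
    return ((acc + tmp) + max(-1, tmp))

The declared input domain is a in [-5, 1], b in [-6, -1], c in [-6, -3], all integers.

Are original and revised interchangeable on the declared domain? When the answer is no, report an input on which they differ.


Differences: min/max/abs usage differs — yet all 168 inputs agree.
verdict: equivalent


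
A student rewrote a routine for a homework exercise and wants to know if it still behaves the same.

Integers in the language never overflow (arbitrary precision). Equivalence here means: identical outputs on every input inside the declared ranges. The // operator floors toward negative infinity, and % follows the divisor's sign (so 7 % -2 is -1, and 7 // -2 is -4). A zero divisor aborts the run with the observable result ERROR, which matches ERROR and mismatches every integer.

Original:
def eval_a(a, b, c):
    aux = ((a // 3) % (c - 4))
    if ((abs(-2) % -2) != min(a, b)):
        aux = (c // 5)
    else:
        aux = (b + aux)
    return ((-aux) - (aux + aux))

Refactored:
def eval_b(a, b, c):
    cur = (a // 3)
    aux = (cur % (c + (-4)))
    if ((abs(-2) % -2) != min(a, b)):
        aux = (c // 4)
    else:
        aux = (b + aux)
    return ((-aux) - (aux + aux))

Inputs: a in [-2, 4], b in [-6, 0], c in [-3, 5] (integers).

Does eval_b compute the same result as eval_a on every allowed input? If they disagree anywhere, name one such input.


The one real change (`5` became `4`) has no effect anywhere in the declared ranges; all 441 inputs agree.
verdict: equivalent
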